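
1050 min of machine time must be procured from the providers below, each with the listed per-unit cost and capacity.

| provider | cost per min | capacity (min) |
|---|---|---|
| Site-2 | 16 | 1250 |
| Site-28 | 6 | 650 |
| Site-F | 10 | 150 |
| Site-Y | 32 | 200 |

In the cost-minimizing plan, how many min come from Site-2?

250

Use providers in increasing cost order.
Site-28 (6): use full 650 ; 400 min to go.
Take 150 from Site-F at 10 ; need 250 more.
Take 250 from Site-2 at 16 to finish.
Site-Y: unused.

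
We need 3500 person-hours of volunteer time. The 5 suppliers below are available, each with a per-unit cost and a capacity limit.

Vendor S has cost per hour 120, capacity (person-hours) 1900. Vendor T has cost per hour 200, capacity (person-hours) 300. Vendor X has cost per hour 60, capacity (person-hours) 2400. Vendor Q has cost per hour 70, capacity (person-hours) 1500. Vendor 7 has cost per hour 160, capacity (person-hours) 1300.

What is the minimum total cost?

221000

Use suppliers in increasing cost order.
Vendor X at 60: take all 2400 person-hours → 1100 still needed.
Vendor Q (70): take the remaining 1100 → done.
Vendor S, Vendor 7, Vendor T: unused.
Cost = 2400×60 + 1100×70 = 221000.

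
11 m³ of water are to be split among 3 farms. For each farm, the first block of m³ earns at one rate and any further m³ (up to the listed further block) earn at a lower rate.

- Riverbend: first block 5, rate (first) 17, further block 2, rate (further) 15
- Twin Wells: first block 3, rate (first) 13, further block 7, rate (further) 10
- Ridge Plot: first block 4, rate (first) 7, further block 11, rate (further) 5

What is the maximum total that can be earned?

164

Order all 6 blocks by rate: Riverbend/first 17 > Riverbend/second 15 > Twin Wells/first 13 > Twin Wells/second 10 > Ridge Plot/first 7 > Ridge Plot/second 5.
Riverbend first at 17: fill all 5 ; 6 left.
Fill Riverbend second block (2 at 15) ; 4 left.
Twin Wells first at 13: fill all 3 ; 1 left.
1 remain; put them into Twin Wells second at 10.
Total = 17×5 + 15×2 + 13×3 + 10×1 = 164.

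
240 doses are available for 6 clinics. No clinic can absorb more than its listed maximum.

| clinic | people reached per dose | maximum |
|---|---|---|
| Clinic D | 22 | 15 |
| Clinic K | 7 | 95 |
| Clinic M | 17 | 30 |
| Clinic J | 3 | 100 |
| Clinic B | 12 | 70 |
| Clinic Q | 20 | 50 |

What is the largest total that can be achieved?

3205

Rank by people reached per dose: Clinic D 22 > Clinic Q 20 > Clinic M 17 > Clinic B 12 > Clinic K 7 > Clinic J 3.
Clinic D: +15 to 15 (cap) — 225 left.
Give Clinic Q 50 to hit its cap of 50 — 175 left.
Give Clinic M 30 to hit its cap of 30 — 145 left.
Clinic B takes 70 to reach its cap of 70 — 75 left.
Clinic K: +75 (room for 95) → 75. Pool exhausted.
Total = 22×15 + 7×75 + 17×30 + 12×70 + 20×50 = 3205.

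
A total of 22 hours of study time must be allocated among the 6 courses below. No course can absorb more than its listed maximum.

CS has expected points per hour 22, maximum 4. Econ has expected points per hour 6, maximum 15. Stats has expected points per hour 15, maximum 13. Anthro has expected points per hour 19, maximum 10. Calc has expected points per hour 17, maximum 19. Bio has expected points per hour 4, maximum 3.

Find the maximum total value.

Highest expected points per hour first: CS 22 > Anthro 19 > Calc 17 > Stats 15 > Econ 6 > Bio 4.
CS takes 4 to reach its cap of 4 ; 18 left.
Anthro: +10 to 10 (cap) ; 8 left.
Calc has room for 19 but only 8 remain, so it gets 8.
Total = 22×4 + 19×10 + 17×8 = 414.

414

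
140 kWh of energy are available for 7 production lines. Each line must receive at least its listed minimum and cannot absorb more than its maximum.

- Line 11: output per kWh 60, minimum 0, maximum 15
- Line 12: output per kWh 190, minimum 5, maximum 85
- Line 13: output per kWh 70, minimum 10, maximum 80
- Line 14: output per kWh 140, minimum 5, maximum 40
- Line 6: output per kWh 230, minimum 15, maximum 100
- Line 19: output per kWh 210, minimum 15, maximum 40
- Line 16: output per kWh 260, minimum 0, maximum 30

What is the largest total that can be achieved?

Meeting every minimum uses 0+5+10+5+15+15+0 = 50 kWh, leaving 90.
Rank by output per kWh: Line 16 260 > Line 6 230 > Line 19 210 > Line 12 190 > Line 14 140 > Line 13 70 > Line 11 60.
Line 16 takes 30 more to reach its cap of 30 ; 60 left.
Line 6: +60 (room for 85) → 75. Pool exhausted.
Total = 190×5 + 70×10 + 140×5 + 230×75 + 210×15 + 260×30 = 30550.

30550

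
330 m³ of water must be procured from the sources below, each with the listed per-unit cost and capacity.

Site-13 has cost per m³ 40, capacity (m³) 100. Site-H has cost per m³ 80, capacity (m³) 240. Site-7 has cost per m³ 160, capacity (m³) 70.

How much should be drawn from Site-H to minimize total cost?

230

Cheapest first:
Site-13 (40): use full 100 — 230 m³ to go.
Site-H at 80: take 230 of its 240 — requirement met.
Site-7: unused.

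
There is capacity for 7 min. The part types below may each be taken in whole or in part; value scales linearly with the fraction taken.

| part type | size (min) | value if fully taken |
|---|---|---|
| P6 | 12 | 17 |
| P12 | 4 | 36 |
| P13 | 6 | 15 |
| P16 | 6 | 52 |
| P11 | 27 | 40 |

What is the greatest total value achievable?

62

Rank by value-to-size ratio: P12 36/4≈9, P16 52/6≈8.67, P13 15/6≈2.5, P11 40/27≈1.48, P6 17/12≈1.42.
Take all of P12 (4 min, value 36) → 3 min left.
3 min left: a 3/6 share of P16 gives 52×3/6 = 26.
Total value = 62.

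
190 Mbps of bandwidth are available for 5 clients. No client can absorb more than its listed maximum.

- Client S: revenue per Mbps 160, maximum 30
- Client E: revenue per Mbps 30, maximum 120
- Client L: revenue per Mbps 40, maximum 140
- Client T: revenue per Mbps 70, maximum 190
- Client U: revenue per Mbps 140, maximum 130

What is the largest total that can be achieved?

Rank by revenue per Mbps: Client S 160 > Client U 140 > Client T 70 > Client L 40 > Client E 30.
Give Client S 30 to hit its cap of 30 — 160 left.
Give Client U 130 to hit its cap of 130 — 30 left.
Client T has room for 190 but only 30 remain, so it gets 30.
Total = 160×30 + 70×30 + 140×130 = 25100.

25100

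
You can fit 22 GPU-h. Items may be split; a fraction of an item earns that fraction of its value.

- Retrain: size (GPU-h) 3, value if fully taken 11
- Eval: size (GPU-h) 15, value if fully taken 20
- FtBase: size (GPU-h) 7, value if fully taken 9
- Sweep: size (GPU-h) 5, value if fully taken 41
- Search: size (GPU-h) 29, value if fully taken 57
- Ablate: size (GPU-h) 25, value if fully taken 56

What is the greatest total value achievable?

83.36

Sort by value density: Sweep 41/5≈8.2, Retrain 11/3≈3.67, Ablate 56/25≈2.24, Search 57/29≈1.97, Eval 20/15≈1.33, FtBase 9/7≈1.29.
Take all of Sweep (5 GPU-h, value 41) → 17 GPU-h left.
All 3 GPU-h of Retrain fit (value 11) → 14 remain.
Fill the last 14 GPU-h with part of Ablate: 14/25 of it earns 31.36.
Total value = 83.36.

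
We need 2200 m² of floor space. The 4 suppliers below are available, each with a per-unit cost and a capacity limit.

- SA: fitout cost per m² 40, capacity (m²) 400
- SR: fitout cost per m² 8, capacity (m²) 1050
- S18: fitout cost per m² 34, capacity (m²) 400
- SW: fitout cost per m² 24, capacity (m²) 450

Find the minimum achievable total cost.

Use suppliers in increasing cost order.
SR (8): use full 1050 → 1150 m² to go.
SW at 24: take all 450 m² → 700 still needed.
S18 at 34: take all 400 m² → 300 still needed.
SA (40): take the remaining 300 → done.
Cost = 1050×8 + 450×24 + 400×34 + 300×40 = 44800.

44800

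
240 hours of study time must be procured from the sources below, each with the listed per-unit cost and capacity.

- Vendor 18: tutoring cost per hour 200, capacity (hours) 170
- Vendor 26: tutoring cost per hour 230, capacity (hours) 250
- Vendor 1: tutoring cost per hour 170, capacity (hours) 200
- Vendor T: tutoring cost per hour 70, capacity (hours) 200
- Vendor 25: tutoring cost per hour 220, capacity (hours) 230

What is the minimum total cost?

Fill from the cheapest source first.
Vendor T (70): use full 200 → 40 hours to go.
Vendor 1 at 170: take 40 of its 200 → requirement met.
Vendor 18, Vendor 25, Vendor 26: unused.
Cost = 200×70 + 40×170 = 20800.

20800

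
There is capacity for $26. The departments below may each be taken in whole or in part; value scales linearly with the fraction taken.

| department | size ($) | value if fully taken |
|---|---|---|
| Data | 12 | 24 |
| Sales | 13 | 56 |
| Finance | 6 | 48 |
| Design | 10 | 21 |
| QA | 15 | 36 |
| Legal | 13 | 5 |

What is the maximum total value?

Best value per unit of size first: Finance 48/6≈8, Sales 56/13≈4.31, QA 36/15≈2.4, Design 21/10≈2.1, Data 24/12≈2, Legal 5/13≈0.385.
Finance: take in full, 6 $ for value 48 → 20 left.
Take all of Sales (13 $, value 56) → 7 $ left.
Fill the last 7 $ with part of QA: 7/15 of it earns 16.8.
Total value = 120.8.

120.8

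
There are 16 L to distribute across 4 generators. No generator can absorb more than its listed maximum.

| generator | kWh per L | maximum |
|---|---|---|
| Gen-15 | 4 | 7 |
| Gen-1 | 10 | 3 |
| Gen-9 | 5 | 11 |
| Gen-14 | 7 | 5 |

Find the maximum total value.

Rank by kWh per L: Gen-1 10 > Gen-14 7 > Gen-9 5 > Gen-15 4.
Gen-1 takes 3 to reach its cap of 3 — 13 left.
Gen-14 takes 5 to reach its cap of 5 — 8 left.
Only 8 left; Gen-9 takes them to reach 8.
Total = 10×3 + 5×8 + 7×5 = 105.

105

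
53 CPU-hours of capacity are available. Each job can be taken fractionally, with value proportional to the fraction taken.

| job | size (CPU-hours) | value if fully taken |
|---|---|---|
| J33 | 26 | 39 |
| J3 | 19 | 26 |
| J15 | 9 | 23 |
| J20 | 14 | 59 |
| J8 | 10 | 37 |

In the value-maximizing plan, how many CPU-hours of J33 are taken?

20

Best value per unit of size first: J20 59/14≈4.21, J8 37/10≈3.7, J15 23/9≈2.56, J33 39/26≈1.5, J3 26/19≈1.37.
All 14 CPU-hours of J20 fit (value 59) — 39 remain.
J8: take in full, 10 CPU-hours for value 37 — 29 left.
Take all of J15 (9 CPU-hours, value 23) — 20 CPU-hours left.
Fill the last 20 CPU-hours with part of J33: 20/26 of it earns 30.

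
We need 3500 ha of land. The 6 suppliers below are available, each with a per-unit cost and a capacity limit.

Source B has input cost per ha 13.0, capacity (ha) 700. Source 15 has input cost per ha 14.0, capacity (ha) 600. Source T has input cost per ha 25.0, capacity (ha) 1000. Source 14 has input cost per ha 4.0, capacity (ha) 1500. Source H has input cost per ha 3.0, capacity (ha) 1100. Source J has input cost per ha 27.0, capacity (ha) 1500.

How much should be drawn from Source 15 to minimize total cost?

Fill from the cheapest supplier first.
Source H at 3.0: take all 1100 ha — 2400 still needed.
Source 14 (4.0): use full 1500 — 900 ha to go.
Source B (13.0): use full 700 — 200 ha to go.
Source 15 at 14.0: take 200 of its 600 — requirement met.
Source T, Source J: unused.

200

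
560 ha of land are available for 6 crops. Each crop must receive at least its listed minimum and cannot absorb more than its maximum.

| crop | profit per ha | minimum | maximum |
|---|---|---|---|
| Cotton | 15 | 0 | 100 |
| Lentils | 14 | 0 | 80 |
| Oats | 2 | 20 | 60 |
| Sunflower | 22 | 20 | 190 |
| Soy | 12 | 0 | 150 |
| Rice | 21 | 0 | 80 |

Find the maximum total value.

Meeting every minimum uses 0+0+20+20+0+0 = 40 ha, leaving 520.
Rank by profit per ha: Sunflower 22 > Rice 21 > Cotton 15 > Lentils 14 > Soy 12 > Oats 2.
Sunflower: +170 to 190 (cap) → 350 left.
Rice takes 80 more to reach its cap of 80 → 270 left.
Give Cotton 100 more to hit its cap of 100 → 170 left.
Give Lentils 80 more to hit its cap of 80 → 90 left.
Soy has room for 150 more but only 90 remain, so it gets 90.
Total = 15×100 + 14×80 + 2×20 + 22×190 + 12×90 + 21×80 = 9600.

9600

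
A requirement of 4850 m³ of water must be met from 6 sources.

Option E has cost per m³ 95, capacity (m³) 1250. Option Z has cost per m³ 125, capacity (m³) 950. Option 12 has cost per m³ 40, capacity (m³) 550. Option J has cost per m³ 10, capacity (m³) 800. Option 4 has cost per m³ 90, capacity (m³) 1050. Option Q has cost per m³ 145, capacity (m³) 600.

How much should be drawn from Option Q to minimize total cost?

Fill from the cheapest source first.
Option J at 10: take all 800 m³ → 4050 still needed.
Option 12 (40): use full 550 → 3500 m³ to go.
Option 4 at 90: take all 1050 m³ → 2450 still needed.
Option E (95): use full 1250 → 1200 m³ to go.
Option Z (125): use full 950 → 250 m³ to go.
Take 250 from Option Q at 145 to finish.

250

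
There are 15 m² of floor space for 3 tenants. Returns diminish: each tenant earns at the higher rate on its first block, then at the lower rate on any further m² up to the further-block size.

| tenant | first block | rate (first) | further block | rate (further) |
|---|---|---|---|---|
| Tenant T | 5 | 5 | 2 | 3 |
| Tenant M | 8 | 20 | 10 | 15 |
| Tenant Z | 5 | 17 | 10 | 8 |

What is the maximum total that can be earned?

Rank every tier by rate: Tenant M/first 20 > Tenant Z/first 17 > Tenant M/second 15 > Tenant Z/second 8 > Tenant T/first 5 > Tenant T/second 3.
Tenant M/first (20): +8 — 7 left.
Tenant Z first at 17: fill all 5 — 2 left.
Tenant M/second: +2 of 10 at 15; pool empty.
Total = 20×8 + 17×5 + 15×2 = 275.

275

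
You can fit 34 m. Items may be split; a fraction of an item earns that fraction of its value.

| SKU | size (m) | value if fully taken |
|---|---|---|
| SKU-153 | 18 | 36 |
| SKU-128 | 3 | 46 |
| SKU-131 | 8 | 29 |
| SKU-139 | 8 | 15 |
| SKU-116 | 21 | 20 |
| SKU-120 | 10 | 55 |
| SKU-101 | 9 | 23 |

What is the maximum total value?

Rank by value-to-size ratio: SKU-128 46/3≈15.3, SKU-120 55/10≈5.5, SKU-131 29/8≈3.62, SKU-101 23/9≈2.56, SKU-153 36/18≈2, SKU-139 15/8≈1.88, SKU-116 20/21≈0.952.
SKU-128: take in full, 3 m for value 46 → 31 left.
Take all of SKU-120 (10 m, value 55) → 21 m left.
All 8 m of SKU-131 fit (value 29) → 13 remain.
SKU-101: take in full, 9 m for value 23 → 4 left.
4 m left: a 4/18 share of SKU-153 gives 36×4/18 = 8.
Total value = 161.

161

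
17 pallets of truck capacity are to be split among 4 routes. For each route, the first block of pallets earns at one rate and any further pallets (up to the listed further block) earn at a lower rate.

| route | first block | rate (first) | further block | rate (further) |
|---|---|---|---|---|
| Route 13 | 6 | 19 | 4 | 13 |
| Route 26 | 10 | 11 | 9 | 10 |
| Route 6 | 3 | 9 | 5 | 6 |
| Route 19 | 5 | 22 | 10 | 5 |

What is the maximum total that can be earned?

Rank every tier by rate: Route 19/first 22 > Route 13/first 19 > Route 13/second 13 > Route 26/first 11 > Route 26/second 10 > Route 6/first 9 > Route 6/second 6 > Route 19/second 5.
Route 19 first at 22: fill all 5 ; 12 left.
Fill Route 13 first block (6 at 19) ; 6 left.
Fill Route 13 second block (4 at 13) ; 2 left.
2 remain; put them into Route 26 first at 11.
Total = 22×5 + 19×6 + 13×4 + 11×2 = 298.

298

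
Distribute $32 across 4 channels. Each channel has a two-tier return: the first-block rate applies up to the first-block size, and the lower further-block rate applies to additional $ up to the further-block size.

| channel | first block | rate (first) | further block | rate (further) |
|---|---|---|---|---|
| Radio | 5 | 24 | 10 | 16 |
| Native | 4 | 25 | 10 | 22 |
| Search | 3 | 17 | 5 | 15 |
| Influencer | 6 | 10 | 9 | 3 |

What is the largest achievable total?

651

Treat each block as its own option and order by rate: Native/first 25 > Radio/first 24 > Native/second 22 > Search/first 17 > Radio/second 16 > Search/second 15 > Influencer/first 10 > Influencer/second 3.
Fill Native first block (4 at 25) → 28 left.
Fill Radio first block (5 at 24) → 23 left.
Native/second (22): +10 → 13 left.
Search first at 17: fill all 3 → 10 left.
Radio second at 16: fill all 10 → 0 left.
Total = 25×4 + 24×5 + 22×10 + 17×3 + 16×10 = 651.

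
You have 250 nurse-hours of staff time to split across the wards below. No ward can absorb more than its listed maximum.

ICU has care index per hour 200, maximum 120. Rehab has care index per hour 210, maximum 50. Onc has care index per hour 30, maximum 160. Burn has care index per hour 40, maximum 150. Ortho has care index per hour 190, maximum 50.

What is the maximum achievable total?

Order the wards by care index per hour: Rehab 210 > ICU 200 > Ortho 190 > Burn 40 > Onc 30.
Rehab: +50 to 50 (cap) → 200 left.
ICU takes 120 to reach its cap of 120 → 80 left.
Ortho: +50 to 50 (cap) → 30 left.
Burn: +30 (room for 150) → 30. Pool exhausted.
Total = 200×120 + 210×50 + 40×30 + 190×50 = 45200.

45200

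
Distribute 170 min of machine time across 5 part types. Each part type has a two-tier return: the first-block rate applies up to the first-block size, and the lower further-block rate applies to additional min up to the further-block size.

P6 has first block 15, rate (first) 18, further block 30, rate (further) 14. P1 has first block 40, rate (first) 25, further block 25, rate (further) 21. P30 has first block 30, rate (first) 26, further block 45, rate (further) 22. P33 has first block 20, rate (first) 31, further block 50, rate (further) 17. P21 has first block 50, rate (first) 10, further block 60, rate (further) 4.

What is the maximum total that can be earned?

4095

Treat each block as its own option and order by rate: P33/T1 31 > P30/T1 26 > P1/T1 25 > P30/T2 22 > P1/T2 21 > P6/T1 18 > P33/T2 17 > P6/T2 14 > P21/T1 10 > P21/T2 4.
Fill P33 T1 block (20 at 31) → 150 left.
P30 T1 at 26: fill all 30 → 120 left.
P1 T1 at 25: fill all 40 → 80 left.
P30/T2 (22): +45 → 35 left.
Fill P1 T2 block (25 at 21) → 10 left.
P6 T1 at 18: only 10 left, fill 10.
Total = 31×20 + 26×30 + 25×40 + 22×45 + 21×25 + 18×10 = 4095.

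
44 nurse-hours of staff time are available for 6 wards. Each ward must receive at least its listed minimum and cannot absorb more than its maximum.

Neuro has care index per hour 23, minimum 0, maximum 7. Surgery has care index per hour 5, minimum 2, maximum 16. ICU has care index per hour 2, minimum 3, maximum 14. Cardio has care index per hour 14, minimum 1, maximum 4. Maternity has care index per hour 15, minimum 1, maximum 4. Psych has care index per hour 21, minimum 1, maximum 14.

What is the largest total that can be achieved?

Meeting every minimum uses 0+2+3+1+1+1 = 8 nurse-hours, leaving 36.
Order the wards by care index per hour: Neuro 23 > Psych 21 > Maternity 15 > Cardio 14 > Surgery 5 > ICU 2.
Neuro: +7 to 7 (cap) — 29 left.
Give Psych 13 more to hit its cap of 14 — 16 left.
Maternity: +3 to 4 (cap) — 13 left.
Cardio: +3 to 4 (cap) — 10 left.
Surgery: +10 (room for 14) → 12. Pool exhausted.
Total = 23×7 + 5×12 + 2×3 + 14×4 + 15×4 + 21×14 = 637.

637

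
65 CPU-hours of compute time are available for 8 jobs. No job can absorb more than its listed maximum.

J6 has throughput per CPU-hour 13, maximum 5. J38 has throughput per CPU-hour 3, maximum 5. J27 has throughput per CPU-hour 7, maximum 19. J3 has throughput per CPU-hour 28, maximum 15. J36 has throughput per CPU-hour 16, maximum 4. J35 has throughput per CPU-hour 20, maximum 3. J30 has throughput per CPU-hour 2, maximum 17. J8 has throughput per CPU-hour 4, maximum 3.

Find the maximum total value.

Order the jobs by throughput per CPU-hour: J3 28 > J35 20 > J36 16 > J6 13 > J27 7 > J8 4 > J38 3 > J30 2.
J3: +15 to 15 (cap) → 50 left.
J35 takes 3 to reach its cap of 3 → 47 left.
J36: +4 to 4 (cap) → 43 left.
J6: +5 to 5 (cap) → 38 left.
Give J27 19 to hit its cap of 19 → 19 left.
J8: +3 to 3 (cap) → 16 left.
Give J38 5 to hit its cap of 5 → 11 left.
Only 11 left; J30 takes them to reach 11.
Total = 13×5 + 3×5 + 7×19 + 28×15 + 16×4 + 20×3 + 2×11 + 4×3 = 791.

791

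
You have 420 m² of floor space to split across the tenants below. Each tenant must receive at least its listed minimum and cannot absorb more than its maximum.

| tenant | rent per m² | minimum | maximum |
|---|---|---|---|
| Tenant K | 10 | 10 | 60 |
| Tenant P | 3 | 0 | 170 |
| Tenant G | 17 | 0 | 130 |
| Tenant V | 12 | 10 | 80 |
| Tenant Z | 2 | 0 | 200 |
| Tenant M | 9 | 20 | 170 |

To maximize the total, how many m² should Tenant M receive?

150

Meeting every minimum uses 10+0+0+10+0+20 = 40 m², leaving 380.
Rank by rent per m²: Tenant G 17 > Tenant V 12 > Tenant K 10 > Tenant M 9 > Tenant P 3 > Tenant Z 2.
Tenant G takes 130 more to reach its cap of 130 — 250 left.
Tenant V: +70 to 80 (cap) — 180 left.
Tenant K: +50 to 60 (cap) — 130 left.
Tenant M: +130 (room for 150) → 150. Pool exhausted.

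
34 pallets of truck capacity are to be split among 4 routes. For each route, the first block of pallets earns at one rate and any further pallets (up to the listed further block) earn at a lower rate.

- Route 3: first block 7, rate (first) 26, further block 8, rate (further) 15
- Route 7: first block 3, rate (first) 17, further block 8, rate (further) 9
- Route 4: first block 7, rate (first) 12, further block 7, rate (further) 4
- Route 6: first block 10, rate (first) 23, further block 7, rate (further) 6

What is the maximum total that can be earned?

Rank every tier by rate: Route 3/first 26 > Route 6/first 23 > Route 7/first 17 > Route 3/second 15 > Route 4/first 12 > Route 7/second 9 > Route 6/second 6 > Route 4/second 4.
Route 3/first (26): +7 → 27 left.
Route 6 first at 23: fill all 10 → 17 left.
Route 7 first at 17: fill all 3 → 14 left.
Route 3 second at 15: fill all 8 → 6 left.
6 remain; put them into Route 4 first at 12.
Total = 26×7 + 23×10 + 17×3 + 15×8 + 12×6 = 655.

655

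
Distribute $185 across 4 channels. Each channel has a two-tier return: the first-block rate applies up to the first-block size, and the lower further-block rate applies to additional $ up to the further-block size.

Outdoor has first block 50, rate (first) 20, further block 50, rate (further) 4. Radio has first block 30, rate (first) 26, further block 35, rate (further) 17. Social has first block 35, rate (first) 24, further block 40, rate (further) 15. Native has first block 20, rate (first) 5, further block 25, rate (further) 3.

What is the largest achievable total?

Order all 8 blocks by rate: Radio/first 26 > Social/first 24 > Outdoor/first 20 > Radio/second 17 > Social/second 15 > Native/first 5 > Outdoor/second 4 > Native/second 3.
Radio/first (26): +30 ; 155 left.
Fill Social first block (35 at 24) ; 120 left.
Outdoor/first (20): +50 ; 70 left.
Radio second at 17: fill all 35 ; 35 left.
Social second at 15: only 35 left, fill 35.
Total = 26×30 + 24×35 + 20×50 + 17×35 + 15×35 = 3740.

3740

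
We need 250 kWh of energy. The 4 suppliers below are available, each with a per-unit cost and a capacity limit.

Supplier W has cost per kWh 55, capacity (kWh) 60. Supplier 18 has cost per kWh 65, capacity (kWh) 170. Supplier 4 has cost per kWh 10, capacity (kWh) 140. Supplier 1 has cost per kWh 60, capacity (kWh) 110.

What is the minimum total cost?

Use suppliers in increasing cost order.
Take 140 from Supplier 4 at 10 — need 110 more.
Take 60 from Supplier W at 55 — need 50 more.
Supplier 1 (60): take the remaining 50 — done.
Supplier 18: unused.
Cost = 140×10 + 60×55 + 50×60 = 7700.

7700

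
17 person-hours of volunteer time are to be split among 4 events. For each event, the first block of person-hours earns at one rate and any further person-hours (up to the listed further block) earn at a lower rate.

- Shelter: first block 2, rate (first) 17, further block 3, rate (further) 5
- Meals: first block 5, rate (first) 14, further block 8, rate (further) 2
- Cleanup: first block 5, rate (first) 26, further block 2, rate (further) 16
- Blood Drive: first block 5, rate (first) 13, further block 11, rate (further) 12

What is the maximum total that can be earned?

Rank every tier by rate: Cleanup/first 26 > Shelter/first 17 > Cleanup/second 16 > Meals/first 14 > Blood Drive/first 13 > Blood Drive/second 12 > Shelter/second 5 > Meals/second 2.
Cleanup/first (26): +5 — 12 left.
Shelter/first (17): +2 — 10 left.
Fill Cleanup second block (2 at 16) — 8 left.
Meals first at 14: fill all 5 — 3 left.
Blood Drive/first: +3 of 5 at 13; pool empty.
Total = 26×5 + 17×2 + 16×2 + 14×5 + 13×3 = 305.

305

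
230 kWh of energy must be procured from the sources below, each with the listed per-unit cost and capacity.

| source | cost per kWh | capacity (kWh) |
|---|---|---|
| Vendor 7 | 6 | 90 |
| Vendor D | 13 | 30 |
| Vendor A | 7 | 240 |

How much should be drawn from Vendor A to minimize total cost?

140

Fill from the cheapest source first.
Vendor 7 at 6: take all 90 kWh → 140 still needed.
Take 140 from Vendor A at 7 to finish.
Vendor D: unused.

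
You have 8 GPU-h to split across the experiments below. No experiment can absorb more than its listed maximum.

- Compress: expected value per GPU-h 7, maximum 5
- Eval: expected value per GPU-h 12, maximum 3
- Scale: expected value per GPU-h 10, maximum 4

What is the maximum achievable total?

83

Rank by expected value per GPU-h: Eval 12 > Scale 10 > Compress 7.
Eval takes 3 to reach its cap of 3 — 5 left.
Scale takes 4 to reach its cap of 4 — 1 left.
Compress has room for 5 but only 1 remain, so it gets 1.
Total = 7×1 + 12×3 + 10×4 = 83.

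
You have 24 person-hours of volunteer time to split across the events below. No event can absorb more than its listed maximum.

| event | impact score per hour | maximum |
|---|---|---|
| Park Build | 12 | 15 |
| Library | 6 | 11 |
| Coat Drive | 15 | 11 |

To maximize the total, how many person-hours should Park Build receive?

13

Rank by impact score per hour: Coat Drive 15 > Park Build 12 > Library 6.
Give Coat Drive 11 to hit its cap of 11 ; 13 left.
Only 13 left; Park Build takes them to reach 13.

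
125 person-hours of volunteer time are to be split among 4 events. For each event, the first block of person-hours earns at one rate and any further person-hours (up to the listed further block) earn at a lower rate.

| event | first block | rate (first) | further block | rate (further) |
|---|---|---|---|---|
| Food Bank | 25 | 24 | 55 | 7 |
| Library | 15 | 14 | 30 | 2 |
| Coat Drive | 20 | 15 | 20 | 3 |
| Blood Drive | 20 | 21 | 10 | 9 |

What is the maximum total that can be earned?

Order all 8 blocks by rate: Food Bank/tier1 24 > Blood Drive/tier1 21 > Coat Drive/tier1 15 > Library/tier1 14 > Blood Drive/tier2 9 > Food Bank/tier2 7 > Coat Drive/tier2 3 > Library/tier2 2.
Food Bank tier1 at 24: fill all 25 ; 100 left.
Blood Drive/tier1 (21): +20 ; 80 left.
Fill Coat Drive tier1 block (20 at 15) ; 60 left.
Library/tier1 (14): +15 ; 45 left.
Blood Drive tier2 at 9: fill all 10 ; 35 left.
Food Bank/tier2: +35 of 55 at 7; pool empty.
Total = 24×25 + 21×20 + 15×20 + 14×15 + 9×10 + 7×35 = 1865.

1865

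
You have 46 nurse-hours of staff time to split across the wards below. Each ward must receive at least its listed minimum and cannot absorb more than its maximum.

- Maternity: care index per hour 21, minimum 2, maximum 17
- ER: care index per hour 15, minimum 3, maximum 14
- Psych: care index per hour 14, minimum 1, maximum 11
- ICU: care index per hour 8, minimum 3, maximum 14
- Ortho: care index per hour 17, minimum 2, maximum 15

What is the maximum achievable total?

Meeting every minimum uses 2+3+1+3+2 = 11 nurse-hours, leaving 35.
Highest care index per hour first: Maternity 21 > Ortho 17 > ER 15 > Psych 14 > ICU 8.
Maternity: +15 to 17 (cap) → 20 left.
Give Ortho 13 more to hit its cap of 15 → 7 left.
ER: +7 (room for 11) → 10. Pool exhausted.
Total = 21×17 + 15×10 + 14×1 + 8×3 + 17×15 = 800.

800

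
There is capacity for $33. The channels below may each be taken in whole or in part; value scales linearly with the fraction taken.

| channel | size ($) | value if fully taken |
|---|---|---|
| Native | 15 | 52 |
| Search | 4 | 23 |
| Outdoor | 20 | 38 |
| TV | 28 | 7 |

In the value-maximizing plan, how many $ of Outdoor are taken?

14

Sort by value density: Search 23/4≈5.75, Native 52/15≈3.47, Outdoor 38/20≈1.9, TV 7/28≈0.25.
All 4 $ of Search fit (value 23) → 29 remain.
All 15 $ of Native fit (value 52) → 14 remain.
14 $ left: a 14/20 share of Outdoor gives 38×14/20 = 26.6.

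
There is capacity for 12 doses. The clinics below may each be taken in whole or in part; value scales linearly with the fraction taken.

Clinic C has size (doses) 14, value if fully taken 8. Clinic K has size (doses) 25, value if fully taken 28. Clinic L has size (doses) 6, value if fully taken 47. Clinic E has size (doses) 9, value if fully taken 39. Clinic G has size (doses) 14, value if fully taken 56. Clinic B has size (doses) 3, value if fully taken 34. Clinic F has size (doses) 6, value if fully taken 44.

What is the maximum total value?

103

Best value per unit of size first: Clinic B 34/3≈11.3, Clinic L 47/6≈7.83, Clinic F 44/6≈7.33, Clinic E 39/9≈4.33, Clinic G 56/14≈4, Clinic K 28/25≈1.12, Clinic C 8/14≈0.571.
Clinic B: take in full, 3 doses for value 34 ; 9 left.
Clinic L: take in full, 6 doses for value 47 ; 3 left.
3 doses left: a 3/6 share of Clinic F gives 44×3/6 = 22.
Total value = 103.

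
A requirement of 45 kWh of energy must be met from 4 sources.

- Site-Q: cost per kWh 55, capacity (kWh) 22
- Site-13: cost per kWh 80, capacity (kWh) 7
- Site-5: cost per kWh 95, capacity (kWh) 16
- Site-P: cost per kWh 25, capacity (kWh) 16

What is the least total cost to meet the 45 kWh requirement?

2170

Cheapest first:
Site-P at 25: take all 16 kWh ; 29 still needed.
Site-Q at 55: take all 22 kWh ; 7 still needed.
Take 7 from Site-13 at 80 ; need 0 more.
Site-5: unused.
Cost = 16×25 + 22×55 + 7×80 = 2170.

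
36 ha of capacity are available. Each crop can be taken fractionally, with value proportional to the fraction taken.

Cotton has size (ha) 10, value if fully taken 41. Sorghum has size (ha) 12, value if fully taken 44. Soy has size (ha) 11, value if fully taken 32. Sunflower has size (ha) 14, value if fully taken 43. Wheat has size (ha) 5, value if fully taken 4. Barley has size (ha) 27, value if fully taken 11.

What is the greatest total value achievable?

128

Sort by value density: Cotton 41/10≈4.1, Sorghum 44/12≈3.67, Sunflower 43/14≈3.07, Soy 32/11≈2.91, Wheat 4/5≈0.8, Barley 11/27≈0.407.
Take all of Cotton (10 ha, value 41) ; 26 ha left.
Sorghum: take in full, 12 ha for value 44 ; 14 left.
Take all of Sunflower (14 ha, value 43) ; 0 ha left.
Total value = 128.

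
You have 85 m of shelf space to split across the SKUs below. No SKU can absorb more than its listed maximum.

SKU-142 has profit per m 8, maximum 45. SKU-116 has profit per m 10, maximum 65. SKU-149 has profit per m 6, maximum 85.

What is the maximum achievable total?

Highest profit per m first: SKU-116 10 > SKU-142 8 > SKU-149 6.
SKU-116: +65 to 65 (cap) → 20 left.
SKU-142 has room for 45 but only 20 remain, so it gets 20.
Total = 8×20 + 10×65 = 810.

810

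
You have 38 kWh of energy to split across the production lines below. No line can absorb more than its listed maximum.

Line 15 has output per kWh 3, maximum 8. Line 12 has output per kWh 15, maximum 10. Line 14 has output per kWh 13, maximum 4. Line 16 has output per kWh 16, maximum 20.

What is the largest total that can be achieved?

Order the production lines by output per kWh: Line 16 16 > Line 12 15 > Line 14 13 > Line 15 3.
Give Line 16 20 to hit its cap of 20 → 18 left.
Line 12: +10 to 10 (cap) → 8 left.
Give Line 14 4 to hit its cap of 4 → 4 left.
Line 15 has room for 8 but only 4 remain, so it gets 4.
Total = 3×4 + 15×10 + 13×4 + 16×20 = 534.

534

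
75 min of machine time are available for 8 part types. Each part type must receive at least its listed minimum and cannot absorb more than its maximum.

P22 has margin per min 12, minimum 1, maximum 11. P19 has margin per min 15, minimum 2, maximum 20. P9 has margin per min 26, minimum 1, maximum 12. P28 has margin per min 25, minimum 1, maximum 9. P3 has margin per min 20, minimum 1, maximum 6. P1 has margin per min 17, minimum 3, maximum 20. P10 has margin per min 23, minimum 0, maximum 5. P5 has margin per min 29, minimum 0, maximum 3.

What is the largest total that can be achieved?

1496

Meeting every minimum uses 1+2+1+1+1+3+0+0 = 9 min, leaving 66.
Rank by margin per min: P5 29 > P9 26 > P28 25 > P10 23 > P3 20 > P1 17 > P19 15 > P22 12.
Give P5 3 more to hit its cap of 3 — 63 left.
Give P9 11 more to hit its cap of 12 — 52 left.
P28: +8 to 9 (cap) — 44 left.
P10 takes 5 more to reach its cap of 5 — 39 left.
P3 takes 5 more to reach its cap of 6 — 34 left.
P1: +17 to 20 (cap) — 17 left.
P19: +17 (room for 18) → 19. Pool exhausted.
Total = 12×1 + 15×19 + 26×12 + 25×9 + 20×6 + 17×20 + 23×5 + 29×3 = 1496.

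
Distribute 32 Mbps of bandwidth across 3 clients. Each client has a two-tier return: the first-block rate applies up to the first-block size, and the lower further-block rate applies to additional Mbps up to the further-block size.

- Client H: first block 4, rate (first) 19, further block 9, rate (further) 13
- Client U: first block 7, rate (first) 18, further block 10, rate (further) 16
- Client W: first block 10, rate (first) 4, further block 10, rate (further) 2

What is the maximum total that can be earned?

Order all 6 blocks by rate: Client H/T1 19 > Client U/T1 18 > Client U/T2 16 > Client H/T2 13 > Client W/T1 4 > Client W/T2 2.
Client H/T1 (19): +4 — 28 left.
Fill Client U T1 block (7 at 18) — 21 left.
Fill Client U T2 block (10 at 16) — 11 left.
Client H T2 at 13: fill all 9 — 2 left.
Client W T1 at 4: only 2 left, fill 2.
Total = 19×4 + 18×7 + 16×10 + 13×9 + 4×2 = 487.

487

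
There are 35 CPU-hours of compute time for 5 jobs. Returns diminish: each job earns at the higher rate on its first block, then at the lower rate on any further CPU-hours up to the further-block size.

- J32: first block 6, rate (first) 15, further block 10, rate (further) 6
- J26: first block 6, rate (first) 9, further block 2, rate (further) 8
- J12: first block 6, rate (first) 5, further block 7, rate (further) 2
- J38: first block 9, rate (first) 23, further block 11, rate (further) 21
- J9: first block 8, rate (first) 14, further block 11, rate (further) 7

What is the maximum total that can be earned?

649

Order all 10 blocks by rate: J38/T1 23 > J38/T2 21 > J32/T1 15 > J9/T1 14 > J26/T1 9 > J26/T2 8 > J9/T2 7 > J32/T2 6 > J12/T1 5 > J12/T2 2.
Fill J38 T1 block (9 at 23) ; 26 left.
J38/T2 (21): +11 ; 15 left.
J32 T1 at 15: fill all 6 ; 9 left.
J9/T1 (14): +8 ; 1 left.
1 remain; put them into J26 T1 at 9.
Total = 23×9 + 21×11 + 15×6 + 14×8 + 9×1 = 649.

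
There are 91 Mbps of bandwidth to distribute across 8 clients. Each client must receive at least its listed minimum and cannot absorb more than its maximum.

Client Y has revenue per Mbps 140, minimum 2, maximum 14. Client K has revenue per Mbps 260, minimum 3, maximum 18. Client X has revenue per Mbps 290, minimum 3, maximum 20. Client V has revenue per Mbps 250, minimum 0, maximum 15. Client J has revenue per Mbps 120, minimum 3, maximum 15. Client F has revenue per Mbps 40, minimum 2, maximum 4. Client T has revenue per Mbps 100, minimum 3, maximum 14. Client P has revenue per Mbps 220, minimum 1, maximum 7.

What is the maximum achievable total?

Meeting every minimum uses 2+3+3+0+3+2+3+1 = 17 Mbps, leaving 74.
Highest revenue per Mbps first: Client X 290 > Client K 260 > Client V 250 > Client P 220 > Client Y 140 > Client J 120 > Client T 100 > Client F 40.
Give Client X 17 more to hit its cap of 20 → 57 left.
Give Client K 15 more to hit its cap of 18 → 42 left.
Client V takes 15 more to reach its cap of 15 → 27 left.
Client P takes 6 more to reach its cap of 7 → 21 left.
Client Y: +12 to 14 (cap) → 9 left.
Client J: +9 (room for 12) → 12. Pool exhausted.
Total = 140×14 + 260×18 + 290×20 + 250×15 + 120×12 + 40×2 + 100×3 + 220×7 = 19550.

19550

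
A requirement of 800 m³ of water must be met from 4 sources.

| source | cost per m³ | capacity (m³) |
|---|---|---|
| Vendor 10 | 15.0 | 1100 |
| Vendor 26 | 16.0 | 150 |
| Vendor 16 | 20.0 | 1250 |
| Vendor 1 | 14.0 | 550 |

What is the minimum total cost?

Fill from the cheapest source first.
Vendor 1 (14.0): use full 550 → 250 m³ to go.
Vendor 10 (15.0): take the remaining 250 → done.
Vendor 26, Vendor 16: unused.
Cost = 550×14.0 + 250×15.0 = 11450.

11450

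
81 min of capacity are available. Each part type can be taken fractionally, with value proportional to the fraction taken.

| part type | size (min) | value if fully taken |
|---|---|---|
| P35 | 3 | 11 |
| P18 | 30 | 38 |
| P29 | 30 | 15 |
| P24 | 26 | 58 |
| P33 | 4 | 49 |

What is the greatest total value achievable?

Rank by value-to-size ratio: P33 49/4≈12.2, P35 11/3≈3.67, P24 58/26≈2.23, P18 38/30≈1.27, P29 15/30≈0.5.
All 4 min of P33 fit (value 49) — 77 remain.
P35: take in full, 3 min for value 11 — 74 left.
Take all of P24 (26 min, value 58) — 48 min left.
All 30 min of P18 fit (value 38) — 18 remain.
Fill the last 18 min with part of P29: 18/30 of it earns 9.
Total value = 165.

165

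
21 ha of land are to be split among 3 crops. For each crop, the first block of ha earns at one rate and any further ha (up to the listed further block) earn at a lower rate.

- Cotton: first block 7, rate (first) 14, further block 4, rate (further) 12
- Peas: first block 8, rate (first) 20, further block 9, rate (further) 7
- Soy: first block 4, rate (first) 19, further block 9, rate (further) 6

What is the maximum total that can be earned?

Treat each block as its own option and order by rate: Peas/T1 20 > Soy/T1 19 > Cotton/T1 14 > Cotton/T2 12 > Peas/T2 7 > Soy/T2 6.
Peas T1 at 20: fill all 8 — 13 left.
Fill Soy T1 block (4 at 19) — 9 left.
Fill Cotton T1 block (7 at 14) — 2 left.
Cotton/T2: +2 of 4 at 12; pool empty.
Total = 20×8 + 19×4 + 14×7 + 12×2 = 358.

358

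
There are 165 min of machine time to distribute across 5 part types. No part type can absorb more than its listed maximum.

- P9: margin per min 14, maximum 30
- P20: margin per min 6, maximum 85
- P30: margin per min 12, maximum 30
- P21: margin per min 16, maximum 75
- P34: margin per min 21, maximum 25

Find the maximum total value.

Highest margin per min first: P34 21 > P21 16 > P9 14 > P30 12 > P20 6.
Give P34 25 to hit its cap of 25 ; 140 left.
P21 takes 75 to reach its cap of 75 ; 65 left.
P9: +30 to 30 (cap) ; 35 left.
Give P30 30 to hit its cap of 30 ; 5 left.
P20 has room for 85 but only 5 remain, so it gets 5.
Total = 14×30 + 6×5 + 12×30 + 16×75 + 21×25 = 2535.

2535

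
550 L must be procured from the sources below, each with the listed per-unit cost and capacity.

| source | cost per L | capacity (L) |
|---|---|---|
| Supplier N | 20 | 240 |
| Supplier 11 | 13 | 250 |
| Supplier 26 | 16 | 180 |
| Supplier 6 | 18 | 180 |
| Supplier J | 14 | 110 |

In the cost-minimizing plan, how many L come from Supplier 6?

10

Use sources in increasing cost order.
Take 250 from Supplier 11 at 13 → need 300 more.
Take 110 from Supplier J at 14 → need 190 more.
Supplier 26 at 16: take all 180 L → 10 still needed.
Supplier 6 (18): take the remaining 10 → done.
Supplier N: unused.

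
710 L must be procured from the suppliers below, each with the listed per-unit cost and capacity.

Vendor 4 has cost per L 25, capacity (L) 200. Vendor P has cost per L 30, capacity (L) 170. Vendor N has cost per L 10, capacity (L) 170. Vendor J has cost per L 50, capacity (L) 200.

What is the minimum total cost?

Cheapest first:
Take 170 from Vendor N at 10 — need 540 more.
Take 200 from Vendor 4 at 25 — need 340 more.
Take 170 from Vendor P at 30 — need 170 more.
Vendor J (50): take the remaining 170 — done.
Cost = 170×10 + 200×25 + 170×30 + 170×50 = 20300.

20300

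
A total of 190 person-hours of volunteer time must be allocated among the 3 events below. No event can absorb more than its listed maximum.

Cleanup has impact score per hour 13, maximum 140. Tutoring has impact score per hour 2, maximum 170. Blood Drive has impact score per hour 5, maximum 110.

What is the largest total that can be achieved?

2070

Rank by impact score per hour: Cleanup 13 > Blood Drive 5 > Tutoring 2.
Cleanup takes 140 to reach its cap of 140 ; 50 left.
Blood Drive: +50 (room for 110) → 50. Pool exhausted.
Total = 13×140 + 5×50 = 2070.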